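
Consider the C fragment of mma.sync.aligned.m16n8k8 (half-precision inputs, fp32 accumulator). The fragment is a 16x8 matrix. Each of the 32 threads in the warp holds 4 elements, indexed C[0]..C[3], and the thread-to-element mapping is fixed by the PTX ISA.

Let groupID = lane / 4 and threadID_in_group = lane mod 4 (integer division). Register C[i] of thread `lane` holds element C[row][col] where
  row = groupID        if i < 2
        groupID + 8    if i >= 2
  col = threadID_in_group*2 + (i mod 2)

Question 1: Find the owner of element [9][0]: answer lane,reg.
4,2

r:9=>grp=1,rB=1  c:0=>tig=0,lo=0
L=1*4+0=4  i=1*2+0=2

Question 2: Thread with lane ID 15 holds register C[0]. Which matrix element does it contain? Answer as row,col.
L=15=>grp=15>>2=3, tig=15&3=3
[0]=>row 3+0=3  col 3·2+0=6

3,6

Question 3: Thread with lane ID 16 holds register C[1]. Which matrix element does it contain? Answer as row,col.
4,1

L=16=>grp=16>>2=4, tig=16&3=0
[1]=>row 4+0=4  col 0·2+1=1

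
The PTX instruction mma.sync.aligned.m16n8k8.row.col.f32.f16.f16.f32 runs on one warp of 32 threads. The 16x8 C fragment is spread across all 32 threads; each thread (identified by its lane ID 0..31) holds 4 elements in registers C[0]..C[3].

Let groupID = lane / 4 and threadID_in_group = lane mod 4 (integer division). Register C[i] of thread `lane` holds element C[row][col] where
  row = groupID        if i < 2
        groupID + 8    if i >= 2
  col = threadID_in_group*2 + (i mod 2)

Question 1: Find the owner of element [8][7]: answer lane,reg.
r:8=>grp=0,rB=1  c:7=>tig=3,lo=1
L=0*4+3=3  i=1*2+1=3

3,3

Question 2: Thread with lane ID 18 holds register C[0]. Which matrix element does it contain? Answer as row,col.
L=18->g=18>>2=4, t=18&3=2
[0]->row 4+0=4  col 2·2+0=4

4,4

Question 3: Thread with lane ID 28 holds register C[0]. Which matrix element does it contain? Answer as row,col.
28: gr=7,th=0
[0] (7+0,0*2+0) = (7,0)

7,0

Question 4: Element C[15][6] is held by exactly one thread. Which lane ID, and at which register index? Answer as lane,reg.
r=15->g=7,rb=1  c=6->t=3,b0=0
L=7*4+3=31  i=1*2+0=2

31,2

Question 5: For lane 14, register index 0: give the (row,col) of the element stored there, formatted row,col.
3,4

L=14=>grp=14>>2=3, tig=14&3=2
[0]=>row 3+0=3  col 2·2+0=4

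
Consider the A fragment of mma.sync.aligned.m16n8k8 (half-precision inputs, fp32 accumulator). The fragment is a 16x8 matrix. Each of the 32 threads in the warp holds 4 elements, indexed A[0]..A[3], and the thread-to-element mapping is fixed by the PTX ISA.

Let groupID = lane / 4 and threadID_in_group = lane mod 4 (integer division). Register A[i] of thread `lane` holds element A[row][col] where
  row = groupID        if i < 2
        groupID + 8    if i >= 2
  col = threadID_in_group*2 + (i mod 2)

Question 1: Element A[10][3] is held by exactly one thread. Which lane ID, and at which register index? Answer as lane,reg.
r=10→G=2,rhi=1  c=3→T=1,p=1
L=2*4+1=9  i=1*2+1=3

9,3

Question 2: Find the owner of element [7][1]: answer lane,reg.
28,1

r=7⇒gr=7,Rb=0  c=1⇒th=0,odd=1
L=7*4+0=28  i=0*2+1=1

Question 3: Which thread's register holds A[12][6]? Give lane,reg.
19,2

r:12=>grp=4,rB=1  c:6=>tig=3,lo=0
L=4*4+3=19  i=1*2+0=2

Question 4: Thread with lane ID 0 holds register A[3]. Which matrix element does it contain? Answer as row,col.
8,1

L=0⇒gr=0>>2=0, th=0&3=0
[3]⇒row 0+8=8  col 0·2+1=1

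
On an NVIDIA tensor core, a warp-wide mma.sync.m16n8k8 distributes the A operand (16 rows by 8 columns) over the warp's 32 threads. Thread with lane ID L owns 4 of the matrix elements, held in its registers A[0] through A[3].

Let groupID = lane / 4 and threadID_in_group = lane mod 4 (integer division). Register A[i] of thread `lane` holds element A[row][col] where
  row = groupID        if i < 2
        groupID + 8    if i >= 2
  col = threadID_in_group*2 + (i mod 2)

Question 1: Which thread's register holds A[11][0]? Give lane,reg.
12,2

r:11=>grp=3,rB=1  c:0=>tig=0,lo=0
L=3*4+0=12  i=1*2+0=2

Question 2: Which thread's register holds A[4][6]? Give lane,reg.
r=4⇒gr=4,Rb=0  c=6⇒th=3,odd=0
L=4*4+3=19  i=0*2+0=0

19,0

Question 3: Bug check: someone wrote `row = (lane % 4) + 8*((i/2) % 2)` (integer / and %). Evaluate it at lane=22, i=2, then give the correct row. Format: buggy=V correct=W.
buggy=10 correct=13

`(lane % 4) + 8*((i/2) % 2)`[22,2]->10
22: gid=5,tid=2
[2] (5+8,2*2+0) = (13,4)
row: 10 vs 13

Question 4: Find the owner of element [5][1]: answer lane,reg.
r:5=>grp=5,rB=0  c:1=>tig=0,lo=1
L=5*4+0=20  i=0*2+1=1

20,1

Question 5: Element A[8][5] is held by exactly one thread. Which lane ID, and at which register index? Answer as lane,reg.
2,3

r=8⇒gr=0,Rb=1  c=5⇒th=2,odd=1
L=0*4+2=2  i=1*2+1=3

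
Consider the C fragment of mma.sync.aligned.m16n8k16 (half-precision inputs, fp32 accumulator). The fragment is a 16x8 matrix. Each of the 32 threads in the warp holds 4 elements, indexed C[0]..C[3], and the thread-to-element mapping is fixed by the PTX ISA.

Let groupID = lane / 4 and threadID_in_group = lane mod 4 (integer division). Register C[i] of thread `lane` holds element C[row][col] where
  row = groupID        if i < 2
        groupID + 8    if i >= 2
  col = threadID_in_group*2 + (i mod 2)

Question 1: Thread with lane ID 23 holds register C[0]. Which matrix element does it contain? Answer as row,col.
L=23=>grp=23>>2=5, tig=23&3=3
[0]=>row 5+0=5  col 3·2+0=6

5,6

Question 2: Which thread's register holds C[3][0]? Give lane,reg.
12,0

r:3=>grp=3,rB=0  c:0=>tig=0,lo=0
L=3*4+0=12  i=0*2+0=0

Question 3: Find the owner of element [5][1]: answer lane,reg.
r:5=>grp=5,rB=0  c:1=>tig=0,lo=1
L=5*4+0=20  i=0*2+1=1

20,1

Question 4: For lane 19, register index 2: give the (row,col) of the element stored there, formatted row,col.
lane 19: G=4 (19/4), T=3 (19%4)
i=2: r=4+8=12, c=3*2+0=6

12,6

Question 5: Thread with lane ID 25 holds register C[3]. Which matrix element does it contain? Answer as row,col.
lane 25→25/4=6, 25 mod 4=1
i=3  r:6+8→14  c:2·1+1→3

14,3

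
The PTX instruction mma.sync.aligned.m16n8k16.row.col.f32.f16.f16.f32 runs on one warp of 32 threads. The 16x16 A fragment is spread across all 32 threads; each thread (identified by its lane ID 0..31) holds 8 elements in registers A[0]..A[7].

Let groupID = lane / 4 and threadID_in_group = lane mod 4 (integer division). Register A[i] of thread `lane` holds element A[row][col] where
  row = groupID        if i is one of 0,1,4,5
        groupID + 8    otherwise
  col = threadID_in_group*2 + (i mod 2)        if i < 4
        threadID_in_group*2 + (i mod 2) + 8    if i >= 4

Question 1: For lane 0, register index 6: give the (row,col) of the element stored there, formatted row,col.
8,8

lane 0: G=0 (0/4), T=0 (0%4)
i=6: r=0+8=8, c=0*2+0+8=8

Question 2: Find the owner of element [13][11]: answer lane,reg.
21,7

r=13->g=5,rb=1  c=11->cb=1,t=1,b0=1
L=5*4+1=21  i=1*4+1*2+1=7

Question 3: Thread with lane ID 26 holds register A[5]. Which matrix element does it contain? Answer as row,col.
lane 26=>26/4=6, 26 mod 4=2
i=5  r:6+0=>6  c:2·2+1+8=>13

6,13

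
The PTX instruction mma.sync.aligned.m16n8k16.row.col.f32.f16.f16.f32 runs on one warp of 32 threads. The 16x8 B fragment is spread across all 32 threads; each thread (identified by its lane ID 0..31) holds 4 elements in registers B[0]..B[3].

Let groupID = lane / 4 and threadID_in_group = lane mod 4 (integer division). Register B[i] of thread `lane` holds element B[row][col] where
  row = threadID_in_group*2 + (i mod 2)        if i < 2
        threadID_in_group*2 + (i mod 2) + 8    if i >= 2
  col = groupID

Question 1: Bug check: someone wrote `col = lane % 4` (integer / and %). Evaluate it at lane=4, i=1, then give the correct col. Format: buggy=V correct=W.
`lane % 4`[4,1]⇒0
L=4⇒gr=4>>2=1, th=4&3=0
[1]⇒row 0·2+1+0=1  col gr=1
col: 0 vs 1

buggy=0 correct=1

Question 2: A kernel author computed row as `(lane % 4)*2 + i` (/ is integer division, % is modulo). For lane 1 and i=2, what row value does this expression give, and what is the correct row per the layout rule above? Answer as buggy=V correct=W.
`(lane % 4)*2 + i`[1,2]->4
lane 1->1/4=0, 1 mod 4=1
i=2  r:2·1+0+8->10  c:0
row: 4 vs 10

buggy=4 correct=10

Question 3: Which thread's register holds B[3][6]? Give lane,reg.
25,1

c: 6->gid=6  r: 3->r8=0,tid=1,i&1=1
L=6*4+1=25  i=0*2+1=1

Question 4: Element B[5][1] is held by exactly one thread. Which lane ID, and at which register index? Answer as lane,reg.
6,1

c=1->g=1  r=5->rb=0,t=2,b0=1
L=1*4+2=6  i=0*2+1=1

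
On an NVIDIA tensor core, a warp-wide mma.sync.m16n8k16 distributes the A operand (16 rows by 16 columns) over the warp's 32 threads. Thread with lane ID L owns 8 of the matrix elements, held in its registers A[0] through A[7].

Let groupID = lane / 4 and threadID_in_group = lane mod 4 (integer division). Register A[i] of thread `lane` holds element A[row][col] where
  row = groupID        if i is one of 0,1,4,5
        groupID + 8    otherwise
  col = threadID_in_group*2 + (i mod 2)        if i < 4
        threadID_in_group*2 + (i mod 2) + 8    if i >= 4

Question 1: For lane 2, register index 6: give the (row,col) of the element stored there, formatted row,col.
8,12

lane 2: G=0 (2/4), T=2 (2%4)
i=6: r=0+8=8, c=2*2+0+8=12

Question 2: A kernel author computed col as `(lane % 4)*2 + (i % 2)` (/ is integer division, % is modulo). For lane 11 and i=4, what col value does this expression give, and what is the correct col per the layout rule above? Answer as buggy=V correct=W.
buggy=6 correct=14

`(lane % 4)*2 + (i % 2)`[11,4]=>6
11: grp=2,tig=3
[4] (2+0,3*2+0+8) = (2,14)
col: 6 vs 14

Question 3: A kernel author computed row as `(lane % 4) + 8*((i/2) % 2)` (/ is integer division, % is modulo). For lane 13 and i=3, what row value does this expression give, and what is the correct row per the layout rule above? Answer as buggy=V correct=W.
buggy=9 correct=11

`(lane % 4) + 8*((i/2) % 2)`[13,3]=>9
lane 13: grp=3 (13/4), tig=1 (13%4)
i=3: r=3+8=11, c=1*2+1+0=3
row: 9 vs 11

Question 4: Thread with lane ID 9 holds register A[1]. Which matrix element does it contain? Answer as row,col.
2,3

lane 9->9/4=2, 9 mod 4=1
i=1  r:2+0->2  c:2·1+1+0->3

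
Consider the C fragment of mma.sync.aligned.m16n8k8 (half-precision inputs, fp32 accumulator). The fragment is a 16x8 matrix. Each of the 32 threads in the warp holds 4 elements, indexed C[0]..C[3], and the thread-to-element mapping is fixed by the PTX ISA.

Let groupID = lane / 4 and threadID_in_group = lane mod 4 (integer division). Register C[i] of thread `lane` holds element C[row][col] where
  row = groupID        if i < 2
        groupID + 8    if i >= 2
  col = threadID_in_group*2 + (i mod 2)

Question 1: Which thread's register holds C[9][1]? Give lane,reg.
r:9=>grp=1,rB=1  c:1=>tig=0,lo=1
L=1*4+0=4  i=1*2+1=3

4,3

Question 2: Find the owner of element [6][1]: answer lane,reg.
24,1

r=6->g=6,rb=0  c=1->t=0,b0=1
L=6*4+0=24  i=0*2+1=1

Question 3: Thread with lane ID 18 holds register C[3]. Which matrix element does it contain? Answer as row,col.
18: G=4,T=2
[3] (4+8,2*2+1) = (12,5)

12,5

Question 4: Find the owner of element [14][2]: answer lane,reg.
25,2

r:14=>grp=6,rB=1  c:2=>tig=1,lo=0
L=6*4+1=25  i=1*2+0=2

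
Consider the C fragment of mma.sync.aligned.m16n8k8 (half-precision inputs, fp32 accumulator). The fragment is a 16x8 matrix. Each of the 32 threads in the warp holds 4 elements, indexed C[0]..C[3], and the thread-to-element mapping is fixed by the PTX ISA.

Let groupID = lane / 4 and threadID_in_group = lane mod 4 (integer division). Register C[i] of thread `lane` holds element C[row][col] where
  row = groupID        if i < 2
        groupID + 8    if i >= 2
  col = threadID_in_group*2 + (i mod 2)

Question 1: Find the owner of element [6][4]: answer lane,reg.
26,0

r:6=>grp=6,rB=0  c:4=>tig=2,lo=0
L=6*4+2=26  i=0*2+0=0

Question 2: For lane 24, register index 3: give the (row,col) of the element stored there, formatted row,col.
L=24→G=24>>2=6, T=24&3=0
[3]→row 6+8=14  col 0·2+1=1

14,1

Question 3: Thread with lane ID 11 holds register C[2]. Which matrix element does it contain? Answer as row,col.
11: gid=2,tid=3
[2] (2+8,3*2+0) = (10,6)

10,6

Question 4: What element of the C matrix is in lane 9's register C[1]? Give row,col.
lane 9: grp=2 (9/4), tig=1 (9%4)
i=1: r=2+0=2, c=1*2+1=3

2,3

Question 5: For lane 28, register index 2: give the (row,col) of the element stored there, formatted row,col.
28: gr=7,th=0
[2] (7+8,0*2+0) = (15,0)

15,0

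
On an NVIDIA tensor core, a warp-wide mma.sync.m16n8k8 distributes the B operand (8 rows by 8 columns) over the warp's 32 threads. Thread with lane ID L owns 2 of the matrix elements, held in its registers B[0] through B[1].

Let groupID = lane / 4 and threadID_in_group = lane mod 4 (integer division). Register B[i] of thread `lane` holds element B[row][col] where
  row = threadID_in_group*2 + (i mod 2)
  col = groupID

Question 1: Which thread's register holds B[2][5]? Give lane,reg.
21,0

c: 5->gid=5  r: 2->tid=1,i&1=0
L=5*4+1=21  i=0=0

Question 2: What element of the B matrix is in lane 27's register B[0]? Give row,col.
6,6

27: gr=6,th=3
[0] (3*2+0,6) = (6,6)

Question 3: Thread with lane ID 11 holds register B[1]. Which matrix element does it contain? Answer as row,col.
7,2

lane 11: g=2 (11/4), t=3 (11%4)
i=1: r=3*2+1=7, c=g=2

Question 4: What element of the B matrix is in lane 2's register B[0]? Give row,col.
lane 2=>2/4=0, 2 mod 4=2
i=0  r:2·2+0=>4  c:0

4,0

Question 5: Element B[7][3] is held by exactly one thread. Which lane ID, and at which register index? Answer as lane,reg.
15,1

c=3->g=3  r=7->t=3,b0=1
L=3*4+3=15  i=1=1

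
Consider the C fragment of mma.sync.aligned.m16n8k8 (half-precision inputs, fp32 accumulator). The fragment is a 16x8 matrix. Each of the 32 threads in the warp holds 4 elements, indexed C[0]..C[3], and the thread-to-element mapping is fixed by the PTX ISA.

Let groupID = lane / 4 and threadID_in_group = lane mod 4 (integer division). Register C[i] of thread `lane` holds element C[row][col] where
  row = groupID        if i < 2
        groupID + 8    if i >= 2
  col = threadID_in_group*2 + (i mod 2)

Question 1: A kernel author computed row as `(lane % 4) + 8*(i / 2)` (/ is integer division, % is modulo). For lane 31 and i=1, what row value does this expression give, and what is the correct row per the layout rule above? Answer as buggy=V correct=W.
`(lane % 4) + 8*(i / 2)`[31,1]->3
L=31->g=31>>2=7, t=31&3=3
[1]->row 7+0=7  col 3·2+1=7
row: 3 vs 7

buggy=3 correct=7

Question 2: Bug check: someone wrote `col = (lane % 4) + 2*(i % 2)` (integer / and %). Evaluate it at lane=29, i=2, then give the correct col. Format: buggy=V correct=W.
buggy=1 correct=2

`(lane % 4) + 2*(i % 2)`[29,2]=>1
lane 29=>29/4=7, 29 mod 4=1
i=2  r:7+8=>15  c:2·1+0=>2
col: 1 vs 2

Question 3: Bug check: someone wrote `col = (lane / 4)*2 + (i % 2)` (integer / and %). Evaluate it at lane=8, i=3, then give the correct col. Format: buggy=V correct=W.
buggy=5 correct=1

`(lane / 4)*2 + (i % 2)`[8,3]⇒5
lane 8⇒8/4=2, 8 mod 4=0
i=3  r:2+8⇒10  c:2·0+1⇒1
col: 5 vs 1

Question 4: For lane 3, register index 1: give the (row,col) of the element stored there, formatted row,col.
0,7

L=3->g=3>>2=0, t=3&3=3
[1]->row 0+0=0  col 3·2+1=7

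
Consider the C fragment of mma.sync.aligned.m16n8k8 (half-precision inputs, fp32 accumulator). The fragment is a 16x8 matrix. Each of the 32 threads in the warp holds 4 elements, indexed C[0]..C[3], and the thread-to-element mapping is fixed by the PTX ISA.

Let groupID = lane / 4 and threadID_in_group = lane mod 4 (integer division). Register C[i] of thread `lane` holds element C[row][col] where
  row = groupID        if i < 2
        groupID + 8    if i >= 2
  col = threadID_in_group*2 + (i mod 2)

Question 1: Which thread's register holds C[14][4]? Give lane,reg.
26,2

r=14⇒gr=6,Rb=1  c=4⇒th=2,odd=0
L=6*4+2=26  i=1*2+0=2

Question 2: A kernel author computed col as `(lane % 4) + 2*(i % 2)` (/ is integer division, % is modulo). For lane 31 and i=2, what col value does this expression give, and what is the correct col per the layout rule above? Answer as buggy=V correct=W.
buggy=3 correct=6

`(lane % 4) + 2*(i % 2)`[31,2]=>3
lane 31: grp=7 (31/4), tig=3 (31%4)
i=2: r=7+8=15, c=3*2+0=6
col: 3 vs 6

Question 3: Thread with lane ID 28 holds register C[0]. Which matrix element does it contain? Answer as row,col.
lane 28=>28/4=7, 28 mod 4=0
i=0  r:7+0=>7  c:2·0+0=>0

7,0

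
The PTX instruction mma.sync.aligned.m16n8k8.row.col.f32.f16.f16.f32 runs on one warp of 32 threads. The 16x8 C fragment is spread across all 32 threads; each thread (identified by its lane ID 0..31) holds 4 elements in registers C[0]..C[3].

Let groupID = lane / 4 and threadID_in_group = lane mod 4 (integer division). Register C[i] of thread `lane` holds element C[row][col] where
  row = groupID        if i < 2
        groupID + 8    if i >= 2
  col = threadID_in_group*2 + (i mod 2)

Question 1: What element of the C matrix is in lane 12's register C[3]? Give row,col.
11,1

lane 12->12/4=3, 12 mod 4=0
i=3  r:3+8->11  c:2·0+1->1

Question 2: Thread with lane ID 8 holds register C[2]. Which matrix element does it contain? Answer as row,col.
10,0

L=8→G=8>>2=2, T=8&3=0
[2]→row 2+8=10  col 0·2+0=0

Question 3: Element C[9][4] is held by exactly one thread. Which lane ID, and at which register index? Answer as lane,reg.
r=9->g=1,rb=1  c=4->t=2,b0=0
L=1*4+2=6  i=1*2+0=2

6,2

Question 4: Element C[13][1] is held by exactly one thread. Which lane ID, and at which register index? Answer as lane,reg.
r: 13->gid=5,r8=1  c: 1->tid=0,i&1=1
L=5*4+0=20  i=1*2+1=3

20,3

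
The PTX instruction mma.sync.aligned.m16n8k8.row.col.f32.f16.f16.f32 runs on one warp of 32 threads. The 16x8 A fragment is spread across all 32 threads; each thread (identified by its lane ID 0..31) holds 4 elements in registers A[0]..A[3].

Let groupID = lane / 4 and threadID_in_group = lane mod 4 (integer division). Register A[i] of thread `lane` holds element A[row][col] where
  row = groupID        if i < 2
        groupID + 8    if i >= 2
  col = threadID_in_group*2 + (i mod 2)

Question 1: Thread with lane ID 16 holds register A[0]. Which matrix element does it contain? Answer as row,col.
4,0

lane 16->16/4=4, 16 mod 4=0
i=0  r:4+0->4  c:2·0+0->0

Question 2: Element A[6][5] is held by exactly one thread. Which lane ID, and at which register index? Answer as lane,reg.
r=6⇒gr=6,Rb=0  c=5⇒th=2,odd=1
L=6*4+2=26  i=0*2+1=1

26,1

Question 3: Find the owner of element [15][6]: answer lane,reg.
r=15→G=7,rhi=1  c=6→T=3,p=0
L=7*4+3=31  i=1*2+0=2

31,2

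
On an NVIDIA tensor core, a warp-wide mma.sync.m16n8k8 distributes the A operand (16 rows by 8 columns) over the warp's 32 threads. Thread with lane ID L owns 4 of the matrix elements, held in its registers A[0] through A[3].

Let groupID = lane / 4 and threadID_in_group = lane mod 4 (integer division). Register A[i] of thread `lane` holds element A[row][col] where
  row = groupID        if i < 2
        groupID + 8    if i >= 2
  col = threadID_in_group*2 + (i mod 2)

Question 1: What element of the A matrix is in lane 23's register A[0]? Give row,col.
5,6

lane 23⇒23/4=5, 23 mod 4=3
i=0  r:5+0⇒5  c:2·3+0⇒6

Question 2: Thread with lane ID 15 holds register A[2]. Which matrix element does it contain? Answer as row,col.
11,6

15: grp=3,tig=3
[2] (3+8,3*2+0) = (11,6)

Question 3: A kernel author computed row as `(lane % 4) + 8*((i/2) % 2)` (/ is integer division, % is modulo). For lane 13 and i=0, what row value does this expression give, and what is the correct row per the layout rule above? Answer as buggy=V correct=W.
buggy=1 correct=3

`(lane % 4) + 8*((i/2) % 2)`[13,0]⇒1
lane 13⇒13/4=3, 13 mod 4=1
i=0  r:3+0⇒3  c:2·1+0⇒2
row: 1 vs 3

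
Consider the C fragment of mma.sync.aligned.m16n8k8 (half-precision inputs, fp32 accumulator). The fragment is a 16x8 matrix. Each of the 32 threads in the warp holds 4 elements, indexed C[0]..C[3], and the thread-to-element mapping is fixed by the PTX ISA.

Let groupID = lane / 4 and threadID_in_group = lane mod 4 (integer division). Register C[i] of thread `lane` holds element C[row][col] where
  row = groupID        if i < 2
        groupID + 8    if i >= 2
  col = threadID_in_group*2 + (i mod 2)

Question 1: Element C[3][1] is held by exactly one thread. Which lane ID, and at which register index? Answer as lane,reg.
12,1

r: 3->gid=3,r8=0  c: 1->tid=0,i&1=1
L=3*4+0=12  i=0*2+1=1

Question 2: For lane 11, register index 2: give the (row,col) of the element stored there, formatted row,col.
L=11→G=11>>2=2, T=11&3=3
[2]→row 2+8=10  col 3·2+0=6

10,6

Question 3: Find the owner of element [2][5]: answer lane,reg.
10,1

r=2→G=2,rhi=0  c=5→T=2,p=1
L=2*4+2=10  i=0*2+1=1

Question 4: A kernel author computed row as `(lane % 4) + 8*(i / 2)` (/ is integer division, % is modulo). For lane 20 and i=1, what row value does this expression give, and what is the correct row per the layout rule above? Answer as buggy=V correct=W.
buggy=0 correct=5

`(lane % 4) + 8*(i / 2)`[20,1]→0
lane 20: G=5 (20/4), T=0 (20%4)
i=1: r=5+0=5, c=0*2+1=1
row: 0 vs 5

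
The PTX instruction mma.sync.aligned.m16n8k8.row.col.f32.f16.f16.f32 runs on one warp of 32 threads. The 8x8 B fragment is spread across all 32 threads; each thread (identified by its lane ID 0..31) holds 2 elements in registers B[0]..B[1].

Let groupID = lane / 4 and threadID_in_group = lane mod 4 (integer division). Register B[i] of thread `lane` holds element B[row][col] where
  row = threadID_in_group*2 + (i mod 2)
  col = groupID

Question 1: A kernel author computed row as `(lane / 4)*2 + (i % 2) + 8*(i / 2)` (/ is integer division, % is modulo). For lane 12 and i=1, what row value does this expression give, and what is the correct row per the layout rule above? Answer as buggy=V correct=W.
`(lane / 4)*2 + (i % 2) + 8*(i / 2)`[12,1]→7
12: G=3,T=0
[1] (0*2+1,3) = (1,3)
row: 7 vs 1

buggy=7 correct=1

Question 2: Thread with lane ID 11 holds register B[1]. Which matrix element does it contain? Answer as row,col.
lane 11: grp=2 (11/4), tig=3 (11%4)
i=1: r=3*2+1=7, c=grp=2

7,2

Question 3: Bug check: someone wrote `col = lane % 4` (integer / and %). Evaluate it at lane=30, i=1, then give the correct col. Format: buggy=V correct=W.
buggy=2 correct=7

`lane % 4`[30,1]->2
lane 30->30/4=7, 30 mod 4=2
i=1  r:2·2+1->5  c:7
col: 2 vs 7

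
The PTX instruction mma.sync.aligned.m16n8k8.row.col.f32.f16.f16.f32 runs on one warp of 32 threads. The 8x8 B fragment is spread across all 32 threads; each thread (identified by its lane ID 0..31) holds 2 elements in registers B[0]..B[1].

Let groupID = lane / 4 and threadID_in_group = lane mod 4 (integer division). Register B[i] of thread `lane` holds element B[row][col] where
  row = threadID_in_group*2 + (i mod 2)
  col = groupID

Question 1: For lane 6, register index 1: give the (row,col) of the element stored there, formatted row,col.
5,1

L=6=>grp=6>>2=1, tig=6&3=2
[1]=>row 2·2+1=5  col grp=1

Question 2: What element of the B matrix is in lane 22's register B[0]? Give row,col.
22: gid=5,tid=2
[0] (2*2+0,5) = (4,5)

4,5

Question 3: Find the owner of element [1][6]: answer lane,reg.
c=6→G=6  r=1→T=0,p=1
L=6*4+0=24  i=1=1

24,1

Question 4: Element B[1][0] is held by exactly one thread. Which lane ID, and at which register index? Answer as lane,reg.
c: 0->gid=0  r: 1->tid=0,i&1=1
L=0*4+0=0  i=1=1

0,1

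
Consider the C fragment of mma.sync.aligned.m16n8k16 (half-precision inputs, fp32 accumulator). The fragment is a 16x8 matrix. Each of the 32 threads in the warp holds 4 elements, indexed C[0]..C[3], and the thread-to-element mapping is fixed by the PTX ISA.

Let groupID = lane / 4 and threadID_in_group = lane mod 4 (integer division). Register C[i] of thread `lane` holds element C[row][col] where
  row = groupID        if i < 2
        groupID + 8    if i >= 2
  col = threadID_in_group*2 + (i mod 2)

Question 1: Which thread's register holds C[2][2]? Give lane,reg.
r:2=>grp=2,rB=0  c:2=>tig=1,lo=0
L=2*4+1=9  i=0*2+0=0

9,0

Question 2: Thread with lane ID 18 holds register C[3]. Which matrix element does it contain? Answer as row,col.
12,5

lane 18: g=4 (18/4), t=2 (18%4)
i=3: r=4+8=12, c=2*2+1=5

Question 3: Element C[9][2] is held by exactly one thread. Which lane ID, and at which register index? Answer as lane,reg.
r: 9->gid=1,r8=1  c: 2->tid=1,i&1=0
L=1*4+1=5  i=1*2+0=2

5,2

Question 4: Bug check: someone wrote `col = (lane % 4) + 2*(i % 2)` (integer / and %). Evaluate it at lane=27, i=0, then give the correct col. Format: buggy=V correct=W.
`(lane % 4) + 2*(i % 2)`[27,0]->3
lane 27->27/4=6, 27 mod 4=3
i=0  r:6+0->6  c:2·3+0->6
col: 3 vs 6

buggy=3 correct=6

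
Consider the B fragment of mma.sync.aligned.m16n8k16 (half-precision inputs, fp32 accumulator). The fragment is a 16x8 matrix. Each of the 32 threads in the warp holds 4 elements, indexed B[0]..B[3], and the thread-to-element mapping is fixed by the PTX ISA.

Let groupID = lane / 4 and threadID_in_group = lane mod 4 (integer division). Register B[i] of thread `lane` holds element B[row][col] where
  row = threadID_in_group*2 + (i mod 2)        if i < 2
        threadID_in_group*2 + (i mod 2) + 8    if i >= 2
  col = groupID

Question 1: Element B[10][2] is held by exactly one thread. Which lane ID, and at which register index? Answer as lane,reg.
c=2⇒gr=2  r=10⇒Rb=1,th=1,odd=0
L=2*4+1=9  i=1*2+0=2

9,2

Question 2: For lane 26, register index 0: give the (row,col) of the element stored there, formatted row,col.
26: gr=6,th=2
[0] (2*2+0+0,6) = (4,6)

4,6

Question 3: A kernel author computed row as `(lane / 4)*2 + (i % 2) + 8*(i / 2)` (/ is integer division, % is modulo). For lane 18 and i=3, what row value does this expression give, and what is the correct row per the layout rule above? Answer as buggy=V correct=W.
`(lane / 4)*2 + (i % 2) + 8*(i / 2)`[18,3]⇒17
lane 18: gr=4 (18/4), th=2 (18%4)
i=3: r=2*2+1+8=13, c=gr=4
row: 17 vs 13

buggy=17 correct=13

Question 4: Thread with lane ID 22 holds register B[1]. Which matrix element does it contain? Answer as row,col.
5,5

L=22⇒gr=22>>2=5, th=22&3=2
[1]⇒row 2·2+1+0=5  col gr=5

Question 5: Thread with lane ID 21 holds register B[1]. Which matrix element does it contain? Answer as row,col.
3,5

21: grp=5,tig=1
[1] (1*2+1+0,5) = (3,5)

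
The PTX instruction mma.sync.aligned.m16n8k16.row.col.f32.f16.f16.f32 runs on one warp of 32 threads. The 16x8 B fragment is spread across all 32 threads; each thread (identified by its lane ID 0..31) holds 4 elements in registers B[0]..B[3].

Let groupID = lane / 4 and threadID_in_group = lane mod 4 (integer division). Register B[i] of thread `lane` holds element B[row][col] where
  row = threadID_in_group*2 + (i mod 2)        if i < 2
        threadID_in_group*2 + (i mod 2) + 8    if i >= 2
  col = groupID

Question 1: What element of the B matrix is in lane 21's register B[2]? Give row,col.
10,5

21: gr=5,th=1
[2] (1*2+0+8,5) = (10,5)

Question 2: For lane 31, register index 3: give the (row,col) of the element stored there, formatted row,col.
lane 31: g=7 (31/4), t=3 (31%4)
i=3: r=3*2+1+8=15, c=g=7

15,7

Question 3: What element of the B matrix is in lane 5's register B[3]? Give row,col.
11,1

lane 5: gr=1 (5/4), th=1 (5%4)
i=3: r=1*2+1+8=11, c=gr=1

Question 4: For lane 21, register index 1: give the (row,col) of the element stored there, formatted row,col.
21: grp=5,tig=1
[1] (1*2+1+0,5) = (3,5)

3,5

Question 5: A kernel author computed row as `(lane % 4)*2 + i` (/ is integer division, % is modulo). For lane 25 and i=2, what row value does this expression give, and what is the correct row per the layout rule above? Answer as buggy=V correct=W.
buggy=4 correct=10

`(lane % 4)*2 + i`[25,2]⇒4
lane 25: gr=6 (25/4), th=1 (25%4)
i=2: r=1*2+0+8=10, c=gr=6
row: 4 vs 10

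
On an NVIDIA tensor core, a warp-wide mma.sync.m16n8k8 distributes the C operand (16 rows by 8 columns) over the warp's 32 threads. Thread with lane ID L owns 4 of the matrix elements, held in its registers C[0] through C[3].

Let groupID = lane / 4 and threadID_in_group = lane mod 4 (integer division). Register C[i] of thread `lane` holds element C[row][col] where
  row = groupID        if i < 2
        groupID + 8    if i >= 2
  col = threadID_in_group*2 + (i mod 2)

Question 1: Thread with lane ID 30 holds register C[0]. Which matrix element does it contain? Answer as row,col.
7,4

lane 30: g=7 (30/4), t=2 (30%4)
i=0: r=7+0=7, c=2*2+0=4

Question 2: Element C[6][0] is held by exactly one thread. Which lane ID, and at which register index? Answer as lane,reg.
r:6=>grp=6,rB=0  c:0=>tig=0,lo=0
L=6*4+0=24  i=0*2+0=0

24,0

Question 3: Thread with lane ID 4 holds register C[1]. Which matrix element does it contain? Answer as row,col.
4: gr=1,th=0
[1] (1+0,0*2+1) = (1,1)

1,1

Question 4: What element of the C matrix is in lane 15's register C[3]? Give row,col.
lane 15=>15/4=3, 15 mod 4=3
i=3  r:3+8=>11  c:2·3+1=>7

11,7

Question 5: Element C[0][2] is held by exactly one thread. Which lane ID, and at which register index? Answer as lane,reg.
1,0

r=0→G=0,rhi=0  c=2→T=1,p=0
L=0*4+1=1  i=0*2+0=0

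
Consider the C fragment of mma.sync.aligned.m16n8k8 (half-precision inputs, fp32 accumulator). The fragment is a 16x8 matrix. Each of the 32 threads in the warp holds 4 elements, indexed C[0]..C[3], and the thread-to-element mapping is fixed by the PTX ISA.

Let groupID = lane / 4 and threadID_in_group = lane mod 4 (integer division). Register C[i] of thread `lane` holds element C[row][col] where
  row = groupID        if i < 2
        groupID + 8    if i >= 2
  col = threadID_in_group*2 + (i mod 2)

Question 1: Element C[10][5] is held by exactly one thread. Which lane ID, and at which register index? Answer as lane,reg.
r=10->g=2,rb=1  c=5->t=2,b0=1
L=2*4+2=10  i=1*2+1=3

10,3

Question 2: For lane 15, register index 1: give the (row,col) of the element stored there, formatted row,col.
3,7

15: g=3,t=3
[1] (3+0,3*2+1) = (3,7)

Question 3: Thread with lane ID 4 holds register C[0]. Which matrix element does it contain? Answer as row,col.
lane 4: gr=1 (4/4), th=0 (4%4)
i=0: r=1+0=1, c=0*2+0=0

1,0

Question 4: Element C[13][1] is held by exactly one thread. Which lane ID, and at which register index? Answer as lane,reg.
20,3

r=13→G=5,rhi=1  c=1→T=0,p=1
L=5*4+0=20  i=1*2+1=3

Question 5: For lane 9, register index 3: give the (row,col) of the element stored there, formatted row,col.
9: G=2,T=1
[3] (2+8,1*2+1) = (10,3)

10,3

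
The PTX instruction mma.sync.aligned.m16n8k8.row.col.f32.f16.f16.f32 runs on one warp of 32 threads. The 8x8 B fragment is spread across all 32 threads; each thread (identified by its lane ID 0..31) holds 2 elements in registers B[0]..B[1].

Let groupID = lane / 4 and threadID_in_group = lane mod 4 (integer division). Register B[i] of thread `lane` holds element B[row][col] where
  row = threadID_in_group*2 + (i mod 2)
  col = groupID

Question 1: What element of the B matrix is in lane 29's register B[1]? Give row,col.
29: g=7,t=1
[1] (1*2+1,7) = (3,7)

3,7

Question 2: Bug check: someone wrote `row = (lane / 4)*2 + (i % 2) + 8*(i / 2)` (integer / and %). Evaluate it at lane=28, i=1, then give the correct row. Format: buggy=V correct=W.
buggy=15 correct=1

`(lane / 4)*2 + (i % 2) + 8*(i / 2)`[28,1]->15
28: gid=7,tid=0
[1] (0*2+1,7) = (1,7)
row: 15 vs 1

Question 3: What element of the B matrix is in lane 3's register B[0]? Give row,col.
lane 3⇒3/4=0, 3 mod 4=3
i=0  r:2·3+0⇒6  c:0

6,0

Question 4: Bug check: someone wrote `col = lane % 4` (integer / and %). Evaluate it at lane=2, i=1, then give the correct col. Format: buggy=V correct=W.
buggy=2 correct=0

`lane % 4`[2,1]⇒2
L=2⇒gr=2>>2=0, th=2&3=2
[1]⇒row 2·2+1=5  col gr=0
col: 2 vs 0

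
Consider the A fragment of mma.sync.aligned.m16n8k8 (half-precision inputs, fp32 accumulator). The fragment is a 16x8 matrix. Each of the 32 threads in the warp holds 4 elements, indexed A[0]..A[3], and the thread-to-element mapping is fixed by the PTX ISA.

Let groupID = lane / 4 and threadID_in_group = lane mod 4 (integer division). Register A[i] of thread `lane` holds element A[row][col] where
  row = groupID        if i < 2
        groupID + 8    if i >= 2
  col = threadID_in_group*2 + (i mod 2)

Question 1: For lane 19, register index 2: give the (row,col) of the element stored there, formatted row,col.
12,6

19: gr=4,th=3
[2] (4+8,3*2+0) = (12,6)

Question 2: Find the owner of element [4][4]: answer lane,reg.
r: 4->gid=4,r8=0  c: 4->tid=2,i&1=0
L=4*4+2=18  i=0*2+0=0

18,0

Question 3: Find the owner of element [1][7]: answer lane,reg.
r=1→G=1,rhi=0  c=7→T=3,p=1
L=1*4+3=7  i=0*2+1=1

7,1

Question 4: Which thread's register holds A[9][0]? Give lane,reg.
4,2

r:9=>grp=1,rB=1  c:0=>tig=0,lo=0
L=1*4+0=4  i=1*2+0=2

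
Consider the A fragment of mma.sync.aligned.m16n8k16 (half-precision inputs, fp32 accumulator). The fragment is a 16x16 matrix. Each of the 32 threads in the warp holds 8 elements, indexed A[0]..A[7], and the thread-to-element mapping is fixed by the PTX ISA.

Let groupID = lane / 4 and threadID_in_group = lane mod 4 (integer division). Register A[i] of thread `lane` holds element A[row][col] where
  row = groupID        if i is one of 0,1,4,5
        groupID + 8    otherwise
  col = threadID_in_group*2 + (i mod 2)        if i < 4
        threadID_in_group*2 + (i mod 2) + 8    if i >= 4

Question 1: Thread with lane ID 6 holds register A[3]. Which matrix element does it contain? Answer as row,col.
lane 6⇒6/4=1, 6 mod 4=2
i=3  r:1+8⇒9  c:2·2+1+0⇒5

9,5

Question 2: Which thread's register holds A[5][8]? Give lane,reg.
20,4

r:5=>grp=5,rB=0  c:8=>cB=1,tig=0,lo=0
L=5*4+0=20  i=1*4+0*2+0=4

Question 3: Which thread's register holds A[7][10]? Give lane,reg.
r: 7->gid=7,r8=0  c: 10->c8=1,tid=1,i&1=0
L=7*4+1=29  i=1*4+0*2+0=4

29,4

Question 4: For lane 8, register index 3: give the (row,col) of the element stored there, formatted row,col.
10,1

L=8->g=8>>2=2, t=8&3=0
[3]->row 2+8=10  col 0·2+1+0=1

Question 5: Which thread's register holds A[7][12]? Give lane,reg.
30,4

r=7⇒gr=7,Rb=0  c=12⇒Cb=1,th=2,odd=0
L=7*4+2=30  i=1*4+0*2+0=4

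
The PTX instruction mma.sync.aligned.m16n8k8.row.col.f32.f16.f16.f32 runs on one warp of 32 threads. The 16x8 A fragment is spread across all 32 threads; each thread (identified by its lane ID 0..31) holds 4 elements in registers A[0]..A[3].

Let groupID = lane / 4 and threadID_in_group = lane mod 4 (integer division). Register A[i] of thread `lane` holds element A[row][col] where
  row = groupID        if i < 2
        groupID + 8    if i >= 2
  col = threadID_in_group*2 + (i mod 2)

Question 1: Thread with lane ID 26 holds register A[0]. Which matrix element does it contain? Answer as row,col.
26: gid=6,tid=2
[0] (6+0,2*2+0) = (6,4)

6,4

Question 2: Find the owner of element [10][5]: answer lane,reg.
r: 10->gid=2,r8=1  c: 5->tid=2,i&1=1
L=2*4+2=10  i=1*2+1=3

10,3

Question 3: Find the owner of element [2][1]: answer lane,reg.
r:2=>grp=2,rB=0  c:1=>tig=0,lo=1
L=2*4+0=8  i=0*2+1=1

8,1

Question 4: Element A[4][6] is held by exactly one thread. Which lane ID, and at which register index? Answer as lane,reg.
19,0

r=4->g=4,rb=0  c=6->t=3,b0=0
L=4*4+3=19  i=0*2+0=0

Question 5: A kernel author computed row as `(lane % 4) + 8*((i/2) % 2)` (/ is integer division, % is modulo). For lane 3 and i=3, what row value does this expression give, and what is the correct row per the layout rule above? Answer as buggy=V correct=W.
buggy=11 correct=8

`(lane % 4) + 8*((i/2) % 2)`[3,3]->11
lane 3: gid=0 (3/4), tid=3 (3%4)
i=3: r=0+8=8, c=3*2+1=7
row: 11 vs 8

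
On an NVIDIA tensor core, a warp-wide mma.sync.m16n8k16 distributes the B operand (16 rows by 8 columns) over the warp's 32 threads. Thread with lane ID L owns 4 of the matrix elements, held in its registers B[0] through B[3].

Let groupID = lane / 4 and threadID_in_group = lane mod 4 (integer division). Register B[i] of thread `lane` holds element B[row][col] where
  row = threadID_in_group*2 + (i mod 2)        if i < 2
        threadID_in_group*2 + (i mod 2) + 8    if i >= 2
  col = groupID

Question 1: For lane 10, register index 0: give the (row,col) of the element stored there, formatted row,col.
10: G=2,T=2
[0] (2*2+0+0,2) = (4,2)

4,2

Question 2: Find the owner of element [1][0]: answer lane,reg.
c=0→G=0  r=1→rhi=0,T=0,p=1
L=0*4+0=0  i=0*2+1=1

0,1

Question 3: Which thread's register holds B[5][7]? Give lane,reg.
c: 7->gid=7  r: 5->r8=0,tid=2,i&1=1
L=7*4+2=30  i=0*2+1=1

30,1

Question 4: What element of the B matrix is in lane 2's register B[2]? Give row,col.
lane 2⇒2/4=0, 2 mod 4=2
i=2  r:2·2+0+8⇒12  c:0

12,0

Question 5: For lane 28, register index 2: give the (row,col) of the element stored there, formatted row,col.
L=28->g=28>>2=7, t=28&3=0
[2]->row 0·2+0+8=8  col g=7

8,7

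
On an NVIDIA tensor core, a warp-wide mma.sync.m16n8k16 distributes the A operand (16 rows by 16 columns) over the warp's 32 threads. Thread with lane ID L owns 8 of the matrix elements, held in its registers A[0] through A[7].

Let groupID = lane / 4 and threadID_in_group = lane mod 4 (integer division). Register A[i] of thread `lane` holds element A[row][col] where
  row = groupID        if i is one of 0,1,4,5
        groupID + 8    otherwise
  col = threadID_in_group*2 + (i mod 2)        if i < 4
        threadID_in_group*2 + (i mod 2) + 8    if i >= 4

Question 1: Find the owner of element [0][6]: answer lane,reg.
r: 0->gid=0,r8=0  c: 6->c8=0,tid=3,i&1=0
L=0*4+3=3  i=0*4+0*2+0=0

3,0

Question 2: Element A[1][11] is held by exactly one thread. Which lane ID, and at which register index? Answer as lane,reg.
r=1⇒gr=1,Rb=0  c=11⇒Cb=1,th=1,odd=1
L=1*4+1=5  i=1*4+0*2+1=5

5,5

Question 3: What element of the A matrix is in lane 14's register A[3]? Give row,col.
11,5

lane 14=>14/4=3, 14 mod 4=2
i=3  r:3+8=>11  c:2·2+1+0=>5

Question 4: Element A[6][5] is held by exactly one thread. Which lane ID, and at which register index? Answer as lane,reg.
r=6->g=6,rb=0  c=5->cb=0,t=2,b0=1
L=6*4+2=26  i=0*4+0*2+1=1

26,1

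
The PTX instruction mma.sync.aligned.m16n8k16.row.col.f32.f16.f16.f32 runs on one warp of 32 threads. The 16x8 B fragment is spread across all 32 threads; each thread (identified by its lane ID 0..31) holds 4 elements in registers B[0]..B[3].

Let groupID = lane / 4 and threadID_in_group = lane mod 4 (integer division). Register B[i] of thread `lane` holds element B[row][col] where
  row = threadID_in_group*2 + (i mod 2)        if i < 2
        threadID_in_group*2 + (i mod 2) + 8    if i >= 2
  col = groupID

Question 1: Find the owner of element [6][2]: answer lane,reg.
11,0

c=2⇒gr=2  r=6⇒Rb=0,th=3,odd=0
L=2*4+3=11  i=0*2+0=0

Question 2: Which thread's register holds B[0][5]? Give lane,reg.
20,0

c=5->g=5  r=0->rb=0,t=0,b0=0
L=5*4+0=20  i=0*2+0=0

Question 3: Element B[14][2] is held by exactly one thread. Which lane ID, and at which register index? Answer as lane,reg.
c=2→G=2  r=14→rhi=1,T=3,p=0
L=2*4+3=11  i=1*2+0=2

11,2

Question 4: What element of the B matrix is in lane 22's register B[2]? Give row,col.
12,5

22: g=5,t=2
[2] (2*2+0+8,5) = (12,5)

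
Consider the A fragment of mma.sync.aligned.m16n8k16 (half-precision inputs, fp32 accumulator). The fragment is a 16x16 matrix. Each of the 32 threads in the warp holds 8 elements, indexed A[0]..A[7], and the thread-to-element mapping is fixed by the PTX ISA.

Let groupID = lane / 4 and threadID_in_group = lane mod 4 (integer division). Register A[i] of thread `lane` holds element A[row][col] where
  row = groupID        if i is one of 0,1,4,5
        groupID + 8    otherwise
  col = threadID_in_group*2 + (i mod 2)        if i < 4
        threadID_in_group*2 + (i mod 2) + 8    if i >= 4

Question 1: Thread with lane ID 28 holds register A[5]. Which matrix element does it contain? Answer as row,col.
28: G=7,T=0
[5] (7+0,0*2+1+8) = (7,9)

7,9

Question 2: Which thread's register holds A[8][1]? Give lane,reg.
r: 8->gid=0,r8=1  c: 1->c8=0,tid=0,i&1=1
L=0*4+0=0  i=0*4+1*2+1=3

0,3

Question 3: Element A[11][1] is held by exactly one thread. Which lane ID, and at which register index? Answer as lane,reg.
r:11=>grp=3,rB=1  c:1=>cB=0,tig=0,lo=1
L=3*4+0=12  i=0*4+1*2+1=3

12,3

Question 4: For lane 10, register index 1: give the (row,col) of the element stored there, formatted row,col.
L=10->gid=10>>2=2, tid=10&3=2
[1]->row 2+0=2  col 2·2+1+0=5

2,5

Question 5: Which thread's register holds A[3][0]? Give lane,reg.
12,0

r=3⇒gr=3,Rb=0  c=0⇒Cb=0,th=0,odd=0
L=3*4+0=12  i=0*4+0*2+0=0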